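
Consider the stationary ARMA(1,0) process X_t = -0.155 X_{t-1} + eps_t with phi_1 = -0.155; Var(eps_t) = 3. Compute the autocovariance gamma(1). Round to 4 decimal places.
\gamma(1) = -0.4764

Multiply the model equation by X_{t-k} and take expectations. With theta_0 = psi_0 = 1 and psi_j the MA(infinity) weights, this gives
  gamma(k) - sum_i phi_i gamma(k-i) = c_k,
  c_k = sigma^2 * sum_{j=k..q} theta_j psi_{j-k}   (c_k = 0 for k > q),
using gamma(-m) = gamma(m).
Pure AR (q = 0): c_0 = sigma^2 = 3, c_k = 0 for k >= 1.
Equations for k = 0 and k = 1 (AR order 1):
  gamma(0) = phi_1 gamma(1) + c_0
  gamma(1) = phi_1 gamma(0) + c_1
Substituting the second into the first: gamma(0) (1 - phi_1^2) = c_0 + phi_1 c_1, so
  gamma(0) = c_0 / (1 - phi_1^2) = 3 / (1 - (-0.155)^2) = 3 / 0.975975 = 3.073849.
  gamma(1) = phi_1 gamma(0) = (-0.155)(3.073849) = -0.476447.
Therefore gamma(1) = -0.4764 (to 4 decimal places).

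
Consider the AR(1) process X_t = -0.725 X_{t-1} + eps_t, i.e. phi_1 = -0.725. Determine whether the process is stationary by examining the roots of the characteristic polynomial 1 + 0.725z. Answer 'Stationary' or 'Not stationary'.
\text{Stationary}

The AR(p) characteristic polynomial is P(z) = 1 + 0.725z.
Stationarity requires all roots to lie outside the unit circle, i.e. |z| > 1 for every root.
This is linear in z: 1 + (0.725) z = 0  =>  z = -1/(0.725) = -1.37931,  |z| = 1.37931.
Moduli of all roots: 1.3793.
All moduli strictly greater than 1? Yes.
Verdict: Stationary.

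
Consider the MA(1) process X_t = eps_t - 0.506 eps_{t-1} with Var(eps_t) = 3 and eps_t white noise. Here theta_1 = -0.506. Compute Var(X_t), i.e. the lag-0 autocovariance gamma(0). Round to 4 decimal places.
\gamma(0) = 3.7681

For an MA(q) process X_t = eps_t + sum_i theta_i eps_{t-i} with
Var(eps_t) = sigma^2, the variance is
  gamma(0) = sigma^2 * (1 + sum_i theta_i^2).
  sum_i theta_i^2 = (-0.506)^2 = 0.256036.
  gamma(0) = 3 * (1 + 0.256036) = 3 * 1.256036 = 3.768108, which rounds to 3.7681.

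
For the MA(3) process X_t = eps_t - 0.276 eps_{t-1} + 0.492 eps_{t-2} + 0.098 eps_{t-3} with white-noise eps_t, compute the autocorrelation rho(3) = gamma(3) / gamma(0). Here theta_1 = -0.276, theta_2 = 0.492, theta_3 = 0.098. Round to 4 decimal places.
\rho(3) = 0.0738

For an MA(q) process with theta_0 = 1, the autocovariance is
  gamma(k) = sigma^2 * sum_{i=0..q-k} theta_i * theta_{i+k},
and rho(k) = gamma(k) / gamma(0). Sigma^2 cancels.
  numerator   = (1)*(0.098) = 0.098.
  denominator = (1)^2 + (-0.276)^2 + (0.492)^2 + (0.098)^2 = 1.327844.
  rho(3) = 0.098 / 1.327844 = 0.0738.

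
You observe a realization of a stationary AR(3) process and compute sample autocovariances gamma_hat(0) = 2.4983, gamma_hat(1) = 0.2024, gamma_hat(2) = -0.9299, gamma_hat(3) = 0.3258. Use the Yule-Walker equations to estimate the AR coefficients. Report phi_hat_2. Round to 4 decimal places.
\hat\phi_{2} = -0.4080

The Yule-Walker equations for an AR(p) process read, in matrix form,
  Gamma_p phi = r_p,   with   (Gamma_p)_{ij} = gamma(|i - j|),
                       (r_p)_i = gamma(i),   i,j = 1..p.
Substitute the sample gammas (Toeplitz matrix and right-hand side of size 3):
  Gamma_p = [[2.4983, 0.2024, -0.9299], [0.2024, 2.4983, 0.2024], [-0.9299, 0.2024, 2.4983]]
  r_p     = [0.2024, -0.9299, 0.3258]
Written out (R1..R3):
  (R1) 2.4983 phi_1 + 0.2024 phi_2 - 0.9299 phi_3 = 0.2024
  (R2) 0.2024 phi_1 + 2.4983 phi_2 + 0.2024 phi_3 = -0.9299
  (R3) -0.9299 phi_1 + 0.2024 phi_2 + 2.4983 phi_3 = 0.3258
Gaussian elimination:
  R2 <- R2 - (0.2024/2.4983) R1 = R2 - (0.081015) R1:  2.481903 phi_2 + 0.277736 phi_3 = -0.946297
  R3 <- R3 - (-0.9299/2.4983) R1 = R3 - (-0.372213) R1:  0.277736 phi_2 + 2.152179 phi_3 = 0.401136
  R3 <- R3 - (0.277736/2.481903) R2 = R3 - (0.111904) R2:  2.121099 phi_3 = 0.507031
Back-substitution:
  phi_hat_3 = 0.507031 / 2.121099 = 0.239042
  phi_hat_2 = (-0.946297 - (0.277736)(0.239042)) / 2.481903 = -0.408029
  phi_hat_1 = (0.2024 - (0.2024)(-0.408029) - (-0.9299)(0.239042)) / 2.4983 = 0.203046
So phi_hat = [0.2030, -0.4080, 0.2390].
Therefore phi_hat_2 = -0.4080.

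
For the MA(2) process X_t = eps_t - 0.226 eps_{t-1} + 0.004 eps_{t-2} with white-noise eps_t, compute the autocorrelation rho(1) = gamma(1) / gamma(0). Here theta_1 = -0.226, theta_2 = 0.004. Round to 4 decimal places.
\rho(1) = -0.2159

For an MA(q) process with theta_0 = 1, the autocovariance is
  gamma(k) = sigma^2 * sum_{i=0..q-k} theta_i * theta_{i+k},
and rho(k) = gamma(k) / gamma(0). Sigma^2 cancels.
  numerator   = (1)*(-0.226) + (-0.226)*(0.004) = -0.226904.
  denominator = (1)^2 + (-0.226)^2 + (0.004)^2 = 1.051092.
  rho(1) = -0.226904 / 1.051092 = -0.2159.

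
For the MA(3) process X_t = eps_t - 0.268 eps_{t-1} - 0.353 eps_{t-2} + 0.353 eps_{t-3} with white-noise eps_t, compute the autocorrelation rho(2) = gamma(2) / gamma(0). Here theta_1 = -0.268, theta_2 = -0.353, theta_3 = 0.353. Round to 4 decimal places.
\rho(2) = -0.3388

For an MA(q) process with theta_0 = 1, the autocovariance is
  gamma(k) = sigma^2 * sum_{i=0..q-k} theta_i * theta_{i+k},
and rho(k) = gamma(k) / gamma(0). Sigma^2 cancels.
  numerator   = (1)*(-0.353) + (-0.268)*(0.353) = -0.447604.
  denominator = (1)^2 + (-0.268)^2 + (-0.353)^2 + (0.353)^2 = 1.321042.
  rho(2) = -0.447604 / 1.321042 = -0.3388.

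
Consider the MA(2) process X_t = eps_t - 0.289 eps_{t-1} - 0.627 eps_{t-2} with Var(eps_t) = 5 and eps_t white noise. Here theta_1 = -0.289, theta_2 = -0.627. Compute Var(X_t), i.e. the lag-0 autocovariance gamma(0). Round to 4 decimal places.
\gamma(0) = 7.3833

For an MA(q) process X_t = eps_t + sum_i theta_i eps_{t-i} with
Var(eps_t) = sigma^2, the variance is
  gamma(0) = sigma^2 * (1 + sum_i theta_i^2).
  sum_i theta_i^2 = (-0.289)^2 + (-0.627)^2 = 0.083521 + 0.393129 = 0.47665.
  gamma(0) = 5 * (1 + 0.47665) = 5 * 1.47665 = 7.38325, which rounds to 7.3833.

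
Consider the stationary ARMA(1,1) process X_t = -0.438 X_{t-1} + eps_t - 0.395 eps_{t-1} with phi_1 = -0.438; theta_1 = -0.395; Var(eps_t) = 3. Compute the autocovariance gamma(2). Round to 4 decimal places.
\gamma(2) = 1.5887

Multiply the model equation by X_{t-k} and take expectations. With theta_0 = psi_0 = 1 and psi_j the MA(infinity) weights, this gives
  gamma(k) - sum_i phi_i gamma(k-i) = c_k,
  c_k = sigma^2 * sum_{j=k..q} theta_j psi_{j-k}   (c_k = 0 for k > q),
using gamma(-m) = gamma(m).
psi-weights needed (psi_j = theta_j + sum_i phi_i psi_{j-i}):
  psi_1 = theta_1 + phi_1 = -0.395 + (-0.438) = -0.833
Right-hand sides:
  c_0 = sigma^2 (1 + theta_1 psi_1) = 3 * (1 + (-0.395)(-0.833)) = 3 * 1.329035 = 3.987105
  c_1 = sigma^2 theta_1 = 3 * (-0.395) = -1.185
  c_2 = 0
Equations for k = 0 and k = 1 (AR order 1):
  gamma(0) = phi_1 gamma(1) + c_0
  gamma(1) = phi_1 gamma(0) + c_1
Substituting the second into the first: gamma(0) (1 - phi_1^2) = c_0 + phi_1 c_1, so
  gamma(0) = (c_0 + phi_1 c_1) / (1 - phi_1^2) = (3.987105 + (-0.438)(-1.185)) / (1 - (-0.438)^2) = 4.506135 / 0.808156 = 5.575823.
  gamma(1) = phi_1 gamma(0) + c_1 = (-0.438)(5.575823) + (-1.185) = -3.627211.
For k = 2 (> q): gamma(2) = phi_1 gamma(1) = (-0.438)(-3.627211) = 1.588718.
Therefore gamma(2) = 1.5887 (to 4 decimal places).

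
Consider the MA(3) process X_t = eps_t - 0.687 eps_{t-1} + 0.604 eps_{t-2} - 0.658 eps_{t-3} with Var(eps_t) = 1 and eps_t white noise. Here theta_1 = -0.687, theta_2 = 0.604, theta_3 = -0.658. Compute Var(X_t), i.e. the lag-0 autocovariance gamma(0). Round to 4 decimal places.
\gamma(0) = 2.2697

For an MA(q) process X_t = eps_t + sum_i theta_i eps_{t-i} with
Var(eps_t) = sigma^2, the variance is
  gamma(0) = sigma^2 * (1 + sum_i theta_i^2).
  sum_i theta_i^2 = (-0.687)^2 + (0.604)^2 + (-0.658)^2 = 0.471969 + 0.364816 + 0.432964 = 1.269749.
  gamma(0) = 1 * (1 + 1.269749) = 1 * 2.269749 = 2.269749, which rounds to 2.2697.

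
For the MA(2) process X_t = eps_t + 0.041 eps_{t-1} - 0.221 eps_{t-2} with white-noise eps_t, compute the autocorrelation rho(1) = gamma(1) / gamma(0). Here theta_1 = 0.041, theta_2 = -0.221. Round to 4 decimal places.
\rho(1) = 0.0304

For an MA(q) process with theta_0 = 1, the autocovariance is
  gamma(k) = sigma^2 * sum_{i=0..q-k} theta_i * theta_{i+k},
and rho(k) = gamma(k) / gamma(0). Sigma^2 cancels.
  numerator   = (1)*(0.041) + (0.041)*(-0.221) = 0.031939.
  denominator = (1)^2 + (0.041)^2 + (-0.221)^2 = 1.050522.
  rho(1) = 0.031939 / 1.050522 = 0.0304.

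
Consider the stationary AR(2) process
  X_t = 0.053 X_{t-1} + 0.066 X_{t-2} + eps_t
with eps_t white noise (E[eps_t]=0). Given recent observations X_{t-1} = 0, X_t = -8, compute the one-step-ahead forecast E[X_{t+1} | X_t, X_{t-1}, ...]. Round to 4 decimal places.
E[X_{t+1} \mid \mathcal F_t] = -0.4240

For an AR(p) model X_t = c + sum_i phi_i X_{t-i} + eps_t, the
one-step-ahead conditional mean is
  E[X_{t+1} | X_t, ...] = c + sum_i phi_i X_{t+1-i}.
Substitute known values:
  E[X_{t+1} | ...] = (0.053) * (-8) + (0.066) * (0)
                   = -0.4240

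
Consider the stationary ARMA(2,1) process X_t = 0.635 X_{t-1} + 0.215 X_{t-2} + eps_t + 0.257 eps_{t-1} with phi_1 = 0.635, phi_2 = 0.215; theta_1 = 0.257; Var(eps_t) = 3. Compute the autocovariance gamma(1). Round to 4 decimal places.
\gamma(1) = 11.8900

Multiply the model equation by X_{t-k} and take expectations. With theta_0 = psi_0 = 1 and psi_j the MA(infinity) weights, this gives
  gamma(k) - sum_i phi_i gamma(k-i) = c_k,
  c_k = sigma^2 * sum_{j=k..q} theta_j psi_{j-k}   (c_k = 0 for k > q),
using gamma(-m) = gamma(m).
psi-weights needed (psi_j = theta_j + sum_i phi_i psi_{j-i}):
  psi_1 = theta_1 + phi_1 = 0.257 + (0.635) = 0.892
Right-hand sides:
  c_0 = sigma^2 (1 + theta_1 psi_1) = 3 * (1 + (0.257)(0.892)) = 3 * 1.229244 = 3.687732
  c_1 = sigma^2 theta_1 = 3 * (0.257) = 0.771
  c_2 = 0
Equations for k = 0, 1, 2 (AR order 2, c_2 = 0):
  (E0) gamma(0) = phi_1 gamma(1) + phi_2 gamma(2) + c_0
  (E1) gamma(1) = phi_1 gamma(0) + phi_2 gamma(1) + c_1
  (E2) gamma(2) = phi_1 gamma(1) + phi_2 gamma(0)
From (E1): gamma(1) = A gamma(0) + B with
  A = phi_1 / (1 - phi_2) = 0.635 / 0.785 = 0.808917,   B = c_1 / (1 - phi_2) = 0.771 / 0.785 = 0.982166.
Insert (E2) into (E0): gamma(0) (1 - phi_2^2) = phi_1 (1 + phi_2) gamma(1) + c_0.
  phi_1 (1 + phi_2) = (0.635)(1.215) = 0.771525,   1 - phi_2^2 = 0.953775.
Replace gamma(1) by A gamma(0) + B and collect gamma(0):
  gamma(0) [0.953775 - (0.771525)(0.808917)] = (0.771525)(0.982166) + 3.687732
  gamma(0) * 0.329675 = 4.445497
  gamma(0) = 4.445497 / 0.329675 = 13.484478.
  gamma(1) = A gamma(0) + B = (0.808917)(13.484478) + (0.982166) = 11.889991.
Therefore gamma(1) = 11.8900 (to 4 decimal places).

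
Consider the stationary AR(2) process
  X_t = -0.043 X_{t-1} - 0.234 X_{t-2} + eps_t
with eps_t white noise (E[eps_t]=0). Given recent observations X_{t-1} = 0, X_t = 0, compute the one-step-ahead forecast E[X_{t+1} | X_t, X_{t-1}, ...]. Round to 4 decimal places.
E[X_{t+1} \mid \mathcal F_t] = 0.0000

For an AR(p) model X_t = c + sum_i phi_i X_{t-i} + eps_t, the
one-step-ahead conditional mean is
  E[X_{t+1} | X_t, ...] = c + sum_i phi_i X_{t+1-i}.
Substitute known values:
  E[X_{t+1} | ...] = (-0.043) * (0) + (-0.234) * (0)
                   = 0.0000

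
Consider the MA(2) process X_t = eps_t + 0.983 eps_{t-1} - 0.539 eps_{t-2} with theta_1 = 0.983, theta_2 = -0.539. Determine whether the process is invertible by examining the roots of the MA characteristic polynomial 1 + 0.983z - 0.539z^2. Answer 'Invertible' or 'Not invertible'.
\text{Not invertible}

The MA(q) characteristic polynomial is P(z) = 1 + 0.983z - 0.539z^2.
Invertibility requires all roots to lie outside the unit circle, i.e. |z| > 1 for every root.
Set 1 + (0.983) z + (-0.539) z^2 = 0, i.e. a z^2 + b z + c = 0 with a = -0.539, b = 0.983, c = 1.
Discriminant D = b^2 - 4ac = (0.983)^2 - 4*(-0.539)*1 = 0.966289 - (-2.156) = 3.122289.
D >= 0, so the roots are real: z = (-b +/- sqrt(D)) / (2a) = (-0.983 +/- 1.767) / (-1.078).
  z_1 = (-0.983 + 1.767) / (-1.078) = -0.7273,   |z_1| = 0.7273.
  z_2 = (-0.983 - 1.767) / (-1.078) = 2.551,   |z_2| = 2.551.
Moduli of all roots: 0.7273, 2.5510.
All moduli strictly greater than 1? No.
Verdict: Not invertible.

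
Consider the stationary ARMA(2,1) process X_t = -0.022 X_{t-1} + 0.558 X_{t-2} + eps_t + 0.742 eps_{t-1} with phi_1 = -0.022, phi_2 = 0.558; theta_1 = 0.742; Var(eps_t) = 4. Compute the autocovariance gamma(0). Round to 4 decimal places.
\gamma(0) = 8.5988

Multiply the model equation by X_{t-k} and take expectations. With theta_0 = psi_0 = 1 and psi_j the MA(infinity) weights, this gives
  gamma(k) - sum_i phi_i gamma(k-i) = c_k,
  c_k = sigma^2 * sum_{j=k..q} theta_j psi_{j-k}   (c_k = 0 for k > q),
using gamma(-m) = gamma(m).
psi-weights needed (psi_j = theta_j + sum_i phi_i psi_{j-i}):
  psi_1 = theta_1 + phi_1 = 0.742 + (-0.022) = 0.72
Right-hand sides:
  c_0 = sigma^2 (1 + theta_1 psi_1) = 4 * (1 + (0.742)(0.72)) = 4 * 1.53424 = 6.13696
  c_1 = sigma^2 theta_1 = 4 * (0.742) = 2.968
  c_2 = 0
Equations for k = 0, 1, 2 (AR order 2, c_2 = 0):
  (E0) gamma(0) = phi_1 gamma(1) + phi_2 gamma(2) + c_0
  (E1) gamma(1) = phi_1 gamma(0) + phi_2 gamma(1) + c_1
  (E2) gamma(2) = phi_1 gamma(1) + phi_2 gamma(0)
From (E1): gamma(1) = A gamma(0) + B with
  A = phi_1 / (1 - phi_2) = -0.022 / 0.442 = -0.049774,   B = c_1 / (1 - phi_2) = 2.968 / 0.442 = 6.714932.
Insert (E2) into (E0): gamma(0) (1 - phi_2^2) = phi_1 (1 + phi_2) gamma(1) + c_0.
  phi_1 (1 + phi_2) = (-0.022)(1.558) = -0.034276,   1 - phi_2^2 = 0.688636.
Replace gamma(1) by A gamma(0) + B and collect gamma(0):
  gamma(0) [0.688636 - (-0.034276)(-0.049774)] = (-0.034276)(6.714932) + 6.13696
  gamma(0) * 0.68693 = 5.906799
  gamma(0) = 5.906799 / 0.68693 = 8.598837.
Therefore gamma(0) = 8.5988 (to 4 decimal places).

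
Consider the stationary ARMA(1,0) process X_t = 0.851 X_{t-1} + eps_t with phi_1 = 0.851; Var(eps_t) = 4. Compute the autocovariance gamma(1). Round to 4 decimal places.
\gamma(1) = 12.3423

Multiply the model equation by X_{t-k} and take expectations. With theta_0 = psi_0 = 1 and psi_j the MA(infinity) weights, this gives
  gamma(k) - sum_i phi_i gamma(k-i) = c_k,
  c_k = sigma^2 * sum_{j=k..q} theta_j psi_{j-k}   (c_k = 0 for k > q),
using gamma(-m) = gamma(m).
Pure AR (q = 0): c_0 = sigma^2 = 4, c_k = 0 for k >= 1.
Equations for k = 0 and k = 1 (AR order 1):
  gamma(0) = phi_1 gamma(1) + c_0
  gamma(1) = phi_1 gamma(0) + c_1
Substituting the second into the first: gamma(0) (1 - phi_1^2) = c_0 + phi_1 c_1, so
  gamma(0) = c_0 / (1 - phi_1^2) = 4 / (1 - (0.851)^2) = 4 / 0.275799 = 14.503316.
  gamma(1) = phi_1 gamma(0) = (0.851)(14.503316) = 12.342322.
Therefore gamma(1) = 12.3423 (to 4 decimal places).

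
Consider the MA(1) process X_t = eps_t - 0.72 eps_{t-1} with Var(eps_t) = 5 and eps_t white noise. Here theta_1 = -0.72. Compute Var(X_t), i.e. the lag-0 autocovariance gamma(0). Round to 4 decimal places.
\gamma(0) = 7.5920

For an MA(q) process X_t = eps_t + sum_i theta_i eps_{t-i} with
Var(eps_t) = sigma^2, the variance is
  gamma(0) = sigma^2 * (1 + sum_i theta_i^2).
  sum_i theta_i^2 = (-0.72)^2 = 0.5184.
  gamma(0) = 5 * (1 + 0.5184) = 5 * 1.5184 = 7.592, which rounds to 7.5920.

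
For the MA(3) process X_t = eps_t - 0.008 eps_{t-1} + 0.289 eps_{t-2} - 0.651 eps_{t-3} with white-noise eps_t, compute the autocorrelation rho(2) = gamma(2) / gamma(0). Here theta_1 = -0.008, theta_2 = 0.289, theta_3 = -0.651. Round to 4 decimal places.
\rho(2) = 0.1952

For an MA(q) process with theta_0 = 1, the autocovariance is
  gamma(k) = sigma^2 * sum_{i=0..q-k} theta_i * theta_{i+k},
and rho(k) = gamma(k) / gamma(0). Sigma^2 cancels.
  numerator   = (1)*(0.289) + (-0.008)*(-0.651) = 0.294208.
  denominator = (1)^2 + (-0.008)^2 + (0.289)^2 + (-0.651)^2 = 1.507386.
  rho(2) = 0.294208 / 1.507386 = 0.1952.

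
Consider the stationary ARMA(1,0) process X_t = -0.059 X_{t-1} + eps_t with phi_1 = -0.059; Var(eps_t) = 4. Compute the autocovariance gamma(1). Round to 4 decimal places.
\gamma(1) = -0.2368

Multiply the model equation by X_{t-k} and take expectations. With theta_0 = psi_0 = 1 and psi_j the MA(infinity) weights, this gives
  gamma(k) - sum_i phi_i gamma(k-i) = c_k,
  c_k = sigma^2 * sum_{j=k..q} theta_j psi_{j-k}   (c_k = 0 for k > q),
using gamma(-m) = gamma(m).
Pure AR (q = 0): c_0 = sigma^2 = 4, c_k = 0 for k >= 1.
Equations for k = 0 and k = 1 (AR order 1):
  gamma(0) = phi_1 gamma(1) + c_0
  gamma(1) = phi_1 gamma(0) + c_1
Substituting the second into the first: gamma(0) (1 - phi_1^2) = c_0 + phi_1 c_1, so
  gamma(0) = c_0 / (1 - phi_1^2) = 4 / (1 - (-0.059)^2) = 4 / 0.996519 = 4.013973.
  gamma(1) = phi_1 gamma(0) = (-0.059)(4.013973) = -0.236824.
Therefore gamma(1) = -0.2368 (to 4 decimal places).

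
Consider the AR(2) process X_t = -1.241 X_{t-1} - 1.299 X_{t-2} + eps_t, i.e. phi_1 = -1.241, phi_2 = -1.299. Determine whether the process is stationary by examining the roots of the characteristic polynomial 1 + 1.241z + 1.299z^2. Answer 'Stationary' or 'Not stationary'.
\text{Not stationary}

The AR(p) characteristic polynomial is P(z) = 1 + 1.241z + 1.299z^2.
Stationarity requires all roots to lie outside the unit circle, i.e. |z| > 1 for every root.
Set 1 + (1.241) z + (1.299) z^2 = 0, i.e. a z^2 + b z + c = 0 with a = 1.299, b = 1.241, c = 1.
Discriminant D = b^2 - 4ac = (1.241)^2 - 4*(1.299)*1 = 1.540081 - (5.196) = -3.655919.
D < 0, so the roots are the complex-conjugate pair z = (-b +/- i sqrt(-D)) / (2a) = -0.4777 +/- 0.736i.
For a conjugate pair |z|^2 = z * conj(z) = (product of roots) = c/a = 1/(1.299) = 0.769823, so |z| = sqrt(0.769823) = 0.8774 for both roots.
Moduli of all roots: 0.8774, 0.8774.
All moduli strictly greater than 1? No.
Verdict: Not stationary.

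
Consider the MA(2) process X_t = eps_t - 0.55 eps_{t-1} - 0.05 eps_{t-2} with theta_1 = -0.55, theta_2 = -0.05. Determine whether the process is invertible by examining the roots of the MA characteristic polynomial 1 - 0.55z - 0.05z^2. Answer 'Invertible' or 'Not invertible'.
\text{Invertible}

The MA(q) characteristic polynomial is P(z) = 1 - 0.55z - 0.05z^2.
Invertibility requires all roots to lie outside the unit circle, i.e. |z| > 1 for every root.
Set 1 + (-0.55) z + (-0.05) z^2 = 0, i.e. a z^2 + b z + c = 0 with a = -0.05, b = -0.55, c = 1.
Discriminant D = b^2 - 4ac = (-0.55)^2 - 4*(-0.05)*1 = 0.3025 - (-0.2) = 0.5025.
D >= 0, so the roots are real: z = (-b +/- sqrt(D)) / (2a) = (0.55 +/- 0.708872) / (-0.1).
  z_1 = (0.55 + 0.708872) / (-0.1) = -12.5887,   |z_1| = 12.5887.
  z_2 = (0.55 - 0.708872) / (-0.1) = 1.5887,   |z_2| = 1.5887.
Moduli of all roots: 12.5887, 1.5887.
All moduli strictly greater than 1? Yes.
Verdict: Invertible.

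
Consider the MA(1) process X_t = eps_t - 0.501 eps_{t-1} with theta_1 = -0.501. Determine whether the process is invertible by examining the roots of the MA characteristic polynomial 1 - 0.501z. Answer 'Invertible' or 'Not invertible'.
\text{Invertible}

The MA(q) characteristic polynomial is P(z) = 1 - 0.501z.
Invertibility requires all roots to lie outside the unit circle, i.e. |z| > 1 for every root.
This is linear in z: 1 + (-0.501) z = 0  =>  z = -1/(-0.501) = 1.996008,  |z| = 1.996008.
Moduli of all roots: 1.9960.
All moduli strictly greater than 1? Yes.
Verdict: Invertible.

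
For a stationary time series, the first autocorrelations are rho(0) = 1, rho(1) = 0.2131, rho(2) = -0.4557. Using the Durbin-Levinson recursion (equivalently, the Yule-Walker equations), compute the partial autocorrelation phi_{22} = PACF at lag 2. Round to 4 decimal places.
\phi_{22} = -0.5250

The PACF at lag k is phi_{kk}, the last component of the solution
to the Yule-Walker system G_k phi = r_k where
  (G_k)_{ij} = rho(|i - j|), (r_k)_i = rho(i), i,j = 1..k.
Equivalently, Durbin-Levinson gives phi_{kk} iteratively:
  phi_{11} = rho(1)
  phi_{kk} = [rho(k) - sum_{j=1..k-1} phi_{k-1,j} rho(k-j)]
            / [1 - sum_{j=1..k-1} phi_{k-1,j} rho(j)],
  phi_{k,j} = phi_{k-1,j} - phi_{kk} phi_{k-1,k-j},  j = 1..k-1.
Step k = 1:
  phi_11 = rho(1) = 0.2131.
Step k = 2:
  phi_22 = [rho(2) - phi_11 rho(1)] / [1 - phi_11 rho(1)] = [-0.4557 - (0.2131)(0.2131)] / [1 - (0.2131)(0.2131)]
         = -0.50111161 / 0.95458839 = -0.525.
Therefore phi_{22} = -0.5250.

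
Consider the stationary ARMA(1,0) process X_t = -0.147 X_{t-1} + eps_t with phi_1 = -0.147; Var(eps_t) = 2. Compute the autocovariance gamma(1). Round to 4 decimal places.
\gamma(1) = -0.3005

Multiply the model equation by X_{t-k} and take expectations. With theta_0 = psi_0 = 1 and psi_j the MA(infinity) weights, this gives
  gamma(k) - sum_i phi_i gamma(k-i) = c_k,
  c_k = sigma^2 * sum_{j=k..q} theta_j psi_{j-k}   (c_k = 0 for k > q),
using gamma(-m) = gamma(m).
Pure AR (q = 0): c_0 = sigma^2 = 2, c_k = 0 for k >= 1.
Equations for k = 0 and k = 1 (AR order 1):
  gamma(0) = phi_1 gamma(1) + c_0
  gamma(1) = phi_1 gamma(0) + c_1
Substituting the second into the first: gamma(0) (1 - phi_1^2) = c_0 + phi_1 c_1, so
  gamma(0) = c_0 / (1 - phi_1^2) = 2 / (1 - (-0.147)^2) = 2 / 0.978391 = 2.044173.
  gamma(1) = phi_1 gamma(0) = (-0.147)(2.044173) = -0.300493.
Therefore gamma(1) = -0.3005 (to 4 decimal places).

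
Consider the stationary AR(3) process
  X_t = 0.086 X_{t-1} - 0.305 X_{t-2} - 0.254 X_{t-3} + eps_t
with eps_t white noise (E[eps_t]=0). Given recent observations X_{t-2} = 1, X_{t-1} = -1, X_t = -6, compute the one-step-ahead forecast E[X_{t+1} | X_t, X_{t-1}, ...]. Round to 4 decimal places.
E[X_{t+1} \mid \mathcal F_t] = -0.4650

For an AR(p) model X_t = c + sum_i phi_i X_{t-i} + eps_t, the
one-step-ahead conditional mean is
  E[X_{t+1} | X_t, ...] = c + sum_i phi_i X_{t+1-i}.
Substitute known values:
  E[X_{t+1} | ...] = (0.086) * (-6) + (-0.305) * (-1) + (-0.254) * (1)
                   = -0.4650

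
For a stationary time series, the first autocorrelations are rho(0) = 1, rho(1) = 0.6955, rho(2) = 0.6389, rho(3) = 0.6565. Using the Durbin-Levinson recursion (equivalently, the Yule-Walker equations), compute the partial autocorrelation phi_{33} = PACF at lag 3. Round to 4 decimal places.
\phi_{33} = 0.2910

The PACF at lag k is phi_{kk}, the last component of the solution
to the Yule-Walker system G_k phi = r_k where
  (G_k)_{ij} = rho(|i - j|), (r_k)_i = rho(i), i,j = 1..k.
Equivalently, Durbin-Levinson gives phi_{kk} iteratively:
  phi_{11} = rho(1)
  phi_{kk} = [rho(k) - sum_{j=1..k-1} phi_{k-1,j} rho(k-j)]
            / [1 - sum_{j=1..k-1} phi_{k-1,j} rho(j)],
  phi_{k,j} = phi_{k-1,j} - phi_{kk} phi_{k-1,k-j},  j = 1..k-1.
Step k = 1:
  phi_11 = rho(1) = 0.6955.
Step k = 2:
  phi_22 = [rho(2) - phi_11 rho(1)] / [1 - phi_11 rho(1)] = [0.6389 - (0.6955)(0.6955)] / [1 - (0.6955)(0.6955)]
         = 0.15517975 / 0.51627975 = 0.300573.
  Update: phi_21 = phi_11 - phi_22 phi_11 = 0.6955 - (0.300573)(0.6955) = 0.486451.
Step k = 3:
  phi_33 = [rho(3) - phi_21 rho(2) - phi_22 rho(1)] / [1 - phi_21 rho(1) - phi_22 rho(2)]
    numerator   = 0.6565 - (0.486451)(0.6389) - (0.300573)(0.6955) = 0.13665763
    denominator = 1 - (0.486451)(0.6955) - (0.300573)(0.6389) = 0.46963691
  phi_33 = 0.13665763 / 0.46963691 = 0.291.
Therefore phi_{33} = 0.2910.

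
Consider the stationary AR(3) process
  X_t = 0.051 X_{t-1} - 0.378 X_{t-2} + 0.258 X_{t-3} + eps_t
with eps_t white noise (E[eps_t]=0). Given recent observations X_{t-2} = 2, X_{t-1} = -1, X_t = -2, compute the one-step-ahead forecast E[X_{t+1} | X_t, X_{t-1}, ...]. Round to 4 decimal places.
E[X_{t+1} \mid \mathcal F_t] = 0.7920

For an AR(p) model X_t = c + sum_i phi_i X_{t-i} + eps_t, the
one-step-ahead conditional mean is
  E[X_{t+1} | X_t, ...] = c + sum_i phi_i X_{t+1-i}.
Substitute known values:
  E[X_{t+1} | ...] = (0.051) * (-2) + (-0.378) * (-1) + (0.258) * (2)
                   = 0.7920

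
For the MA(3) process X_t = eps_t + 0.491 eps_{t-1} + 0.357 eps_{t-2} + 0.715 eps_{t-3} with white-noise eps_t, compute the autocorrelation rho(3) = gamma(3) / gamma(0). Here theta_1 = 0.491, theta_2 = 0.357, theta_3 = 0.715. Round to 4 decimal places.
\rho(3) = 0.3804

For an MA(q) process with theta_0 = 1, the autocovariance is
  gamma(k) = sigma^2 * sum_{i=0..q-k} theta_i * theta_{i+k},
and rho(k) = gamma(k) / gamma(0). Sigma^2 cancels.
  numerator   = (1)*(0.715) = 0.715.
  denominator = (1)^2 + (0.491)^2 + (0.357)^2 + (0.715)^2 = 1.879755.
  rho(3) = 0.715 / 1.879755 = 0.3804.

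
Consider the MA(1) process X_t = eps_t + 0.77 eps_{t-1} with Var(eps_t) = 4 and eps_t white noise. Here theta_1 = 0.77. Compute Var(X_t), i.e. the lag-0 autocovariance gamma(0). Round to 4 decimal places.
\gamma(0) = 6.3716

For an MA(q) process X_t = eps_t + sum_i theta_i eps_{t-i} with
Var(eps_t) = sigma^2, the variance is
  gamma(0) = sigma^2 * (1 + sum_i theta_i^2).
  sum_i theta_i^2 = (0.77)^2 = 0.5929.
  gamma(0) = 4 * (1 + 0.5929) = 4 * 1.5929 = 6.3716.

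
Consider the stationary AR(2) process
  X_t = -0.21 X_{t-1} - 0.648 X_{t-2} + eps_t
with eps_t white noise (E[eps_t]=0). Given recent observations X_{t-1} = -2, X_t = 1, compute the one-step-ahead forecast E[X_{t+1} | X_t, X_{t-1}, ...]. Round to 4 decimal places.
E[X_{t+1} \mid \mathcal F_t] = 1.0860

For an AR(p) model X_t = c + sum_i phi_i X_{t-i} + eps_t, the
one-step-ahead conditional mean is
  E[X_{t+1} | X_t, ...] = c + sum_i phi_i X_{t+1-i}.
Substitute known values:
  E[X_{t+1} | ...] = (-0.21) * (1) + (-0.648) * (-2)
                   = 1.0860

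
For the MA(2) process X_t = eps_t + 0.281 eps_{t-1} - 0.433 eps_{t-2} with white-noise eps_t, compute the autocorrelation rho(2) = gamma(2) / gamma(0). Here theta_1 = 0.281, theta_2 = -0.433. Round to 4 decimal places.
\rho(2) = -0.3419

For an MA(q) process with theta_0 = 1, the autocovariance is
  gamma(k) = sigma^2 * sum_{i=0..q-k} theta_i * theta_{i+k},
and rho(k) = gamma(k) / gamma(0). Sigma^2 cancels.
  numerator   = (1)*(-0.433) = -0.433.
  denominator = (1)^2 + (0.281)^2 + (-0.433)^2 = 1.26645.
  rho(2) = -0.433 / 1.26645 = -0.3419.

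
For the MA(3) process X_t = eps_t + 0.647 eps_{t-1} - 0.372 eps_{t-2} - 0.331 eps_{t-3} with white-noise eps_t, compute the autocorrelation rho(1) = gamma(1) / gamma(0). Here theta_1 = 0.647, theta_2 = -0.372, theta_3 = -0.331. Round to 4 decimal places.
\rho(1) = 0.3177

For an MA(q) process with theta_0 = 1, the autocovariance is
  gamma(k) = sigma^2 * sum_{i=0..q-k} theta_i * theta_{i+k},
and rho(k) = gamma(k) / gamma(0). Sigma^2 cancels.
  numerator   = (1)*(0.647) + (0.647)*(-0.372) + (-0.372)*(-0.331) = 0.529448.
  denominator = (1)^2 + (0.647)^2 + (-0.372)^2 + (-0.331)^2 = 1.666554.
  rho(1) = 0.529448 / 1.666554 = 0.3177.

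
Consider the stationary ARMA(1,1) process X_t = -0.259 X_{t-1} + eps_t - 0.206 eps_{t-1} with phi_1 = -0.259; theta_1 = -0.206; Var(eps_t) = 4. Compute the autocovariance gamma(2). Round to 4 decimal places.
\gamma(2) = 0.5439

Multiply the model equation by X_{t-k} and take expectations. With theta_0 = psi_0 = 1 and psi_j the MA(infinity) weights, this gives
  gamma(k) - sum_i phi_i gamma(k-i) = c_k,
  c_k = sigma^2 * sum_{j=k..q} theta_j psi_{j-k}   (c_k = 0 for k > q),
using gamma(-m) = gamma(m).
psi-weights needed (psi_j = theta_j + sum_i phi_i psi_{j-i}):
  psi_1 = theta_1 + phi_1 = -0.206 + (-0.259) = -0.465
Right-hand sides:
  c_0 = sigma^2 (1 + theta_1 psi_1) = 4 * (1 + (-0.206)(-0.465)) = 4 * 1.09579 = 4.38316
  c_1 = sigma^2 theta_1 = 4 * (-0.206) = -0.824
  c_2 = 0
Equations for k = 0 and k = 1 (AR order 1):
  gamma(0) = phi_1 gamma(1) + c_0
  gamma(1) = phi_1 gamma(0) + c_1
Substituting the second into the first: gamma(0) (1 - phi_1^2) = c_0 + phi_1 c_1, so
  gamma(0) = (c_0 + phi_1 c_1) / (1 - phi_1^2) = (4.38316 + (-0.259)(-0.824)) / (1 - (-0.259)^2) = 4.596576 / 0.932919 = 4.92709.
  gamma(1) = phi_1 gamma(0) + c_1 = (-0.259)(4.92709) + (-0.824) = -2.100116.
For k = 2 (> q): gamma(2) = phi_1 gamma(1) = (-0.259)(-2.100116) = 0.54393.
Therefore gamma(2) = 0.5439 (to 4 decimal places).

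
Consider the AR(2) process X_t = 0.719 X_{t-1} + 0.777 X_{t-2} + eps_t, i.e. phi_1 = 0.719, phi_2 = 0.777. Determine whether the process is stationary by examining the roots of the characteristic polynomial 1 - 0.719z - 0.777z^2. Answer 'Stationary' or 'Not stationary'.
\text{Not stationary}

The AR(p) characteristic polynomial is P(z) = 1 - 0.719z - 0.777z^2.
Stationarity requires all roots to lie outside the unit circle, i.e. |z| > 1 for every root.
Set 1 + (-0.719) z + (-0.777) z^2 = 0, i.e. a z^2 + b z + c = 0 with a = -0.777, b = -0.719, c = 1.
Discriminant D = b^2 - 4ac = (-0.719)^2 - 4*(-0.777)*1 = 0.516961 - (-3.108) = 3.624961.
D >= 0, so the roots are real: z = (-b +/- sqrt(D)) / (2a) = (0.719 +/- 1.903933) / (-1.554).
  z_1 = (0.719 + 1.903933) / (-1.554) = -1.6879,   |z_1| = 1.6879.
  z_2 = (0.719 - 1.903933) / (-1.554) = 0.7625,   |z_2| = 0.7625.
Moduli of all roots: 1.6879, 0.7625.
All moduli strictly greater than 1? No.
Verdict: Not stationary.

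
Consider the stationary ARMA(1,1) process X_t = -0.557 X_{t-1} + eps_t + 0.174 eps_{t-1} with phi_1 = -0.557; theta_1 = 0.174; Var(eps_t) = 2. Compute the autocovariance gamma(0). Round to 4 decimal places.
\gamma(0) = 2.4253

Multiply the model equation by X_{t-k} and take expectations. With theta_0 = psi_0 = 1 and psi_j the MA(infinity) weights, this gives
  gamma(k) - sum_i phi_i gamma(k-i) = c_k,
  c_k = sigma^2 * sum_{j=k..q} theta_j psi_{j-k}   (c_k = 0 for k > q),
using gamma(-m) = gamma(m).
psi-weights needed (psi_j = theta_j + sum_i phi_i psi_{j-i}):
  psi_1 = theta_1 + phi_1 = 0.174 + (-0.557) = -0.383
Right-hand sides:
  c_0 = sigma^2 (1 + theta_1 psi_1) = 2 * (1 + (0.174)(-0.383)) = 2 * 0.933358 = 1.866716
  c_1 = sigma^2 theta_1 = 2 * (0.174) = 0.348
  c_2 = 0
Equations for k = 0 and k = 1 (AR order 1):
  gamma(0) = phi_1 gamma(1) + c_0
  gamma(1) = phi_1 gamma(0) + c_1
Substituting the second into the first: gamma(0) (1 - phi_1^2) = c_0 + phi_1 c_1, so
  gamma(0) = (c_0 + phi_1 c_1) / (1 - phi_1^2) = (1.866716 + (-0.557)(0.348)) / (1 - (-0.557)^2) = 1.67288 / 0.689751 = 2.425339.
Therefore gamma(0) = 2.4253 (to 4 decimal places).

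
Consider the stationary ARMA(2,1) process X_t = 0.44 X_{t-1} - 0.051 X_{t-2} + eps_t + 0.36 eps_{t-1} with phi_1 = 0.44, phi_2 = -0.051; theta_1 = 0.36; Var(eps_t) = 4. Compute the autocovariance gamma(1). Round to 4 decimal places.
\gamma(1) = 4.2834

Multiply the model equation by X_{t-k} and take expectations. With theta_0 = psi_0 = 1 and psi_j the MA(infinity) weights, this gives
  gamma(k) - sum_i phi_i gamma(k-i) = c_k,
  c_k = sigma^2 * sum_{j=k..q} theta_j psi_{j-k}   (c_k = 0 for k > q),
using gamma(-m) = gamma(m).
psi-weights needed (psi_j = theta_j + sum_i phi_i psi_{j-i}):
  psi_1 = theta_1 + phi_1 = 0.36 + (0.44) = 0.8
Right-hand sides:
  c_0 = sigma^2 (1 + theta_1 psi_1) = 4 * (1 + (0.36)(0.8)) = 4 * 1.288 = 5.152
  c_1 = sigma^2 theta_1 = 4 * (0.36) = 1.44
  c_2 = 0
Equations for k = 0, 1, 2 (AR order 2, c_2 = 0):
  (E0) gamma(0) = phi_1 gamma(1) + phi_2 gamma(2) + c_0
  (E1) gamma(1) = phi_1 gamma(0) + phi_2 gamma(1) + c_1
  (E2) gamma(2) = phi_1 gamma(1) + phi_2 gamma(0)
From (E1): gamma(1) = A gamma(0) + B with
  A = phi_1 / (1 - phi_2) = 0.44 / 1.051 = 0.418649,   B = c_1 / (1 - phi_2) = 1.44 / 1.051 = 1.370124.
Insert (E2) into (E0): gamma(0) (1 - phi_2^2) = phi_1 (1 + phi_2) gamma(1) + c_0.
  phi_1 (1 + phi_2) = (0.44)(0.949) = 0.41756,   1 - phi_2^2 = 0.997399.
Replace gamma(1) by A gamma(0) + B and collect gamma(0):
  gamma(0) [0.997399 - (0.41756)(0.418649)] = (0.41756)(1.370124) + 5.152
  gamma(0) * 0.822588 = 5.724109
  gamma(0) = 5.724109 / 0.822588 = 6.958659.
  gamma(1) = A gamma(0) + B = (0.418649)(6.958659) + (1.370124) = 4.283359.
Therefore gamma(1) = 4.2834 (to 4 decimal places).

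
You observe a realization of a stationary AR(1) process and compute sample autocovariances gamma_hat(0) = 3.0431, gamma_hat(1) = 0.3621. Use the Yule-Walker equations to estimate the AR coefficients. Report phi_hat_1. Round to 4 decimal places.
\hat\phi_{1} = 0.1190

The Yule-Walker equations for an AR(p) process read, in matrix form,
  Gamma_p phi = r_p,   with   (Gamma_p)_{ij} = gamma(|i - j|),
                       (r_p)_i = gamma(i),   i,j = 1..p.
Substitute the sample gammas (Toeplitz matrix and right-hand side of size 1):
  Gamma_p = [[3.0431]]
  r_p     = [0.3621]
With p = 1 this is the single equation gamma(0) phi_1 = gamma(1):
  phi_hat_1 = gamma(1) / gamma(0) = 0.3621 / 3.0431 = 0.1190.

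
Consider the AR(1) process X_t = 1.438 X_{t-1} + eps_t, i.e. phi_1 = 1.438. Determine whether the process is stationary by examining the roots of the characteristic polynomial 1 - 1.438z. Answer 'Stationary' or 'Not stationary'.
\text{Not stationary}

The AR(p) characteristic polynomial is P(z) = 1 - 1.438z.
Stationarity requires all roots to lie outside the unit circle, i.e. |z| > 1 for every root.
This is linear in z: 1 + (-1.438) z = 0  =>  z = -1/(-1.438) = 0.69541,  |z| = 0.69541.
Moduli of all roots: 0.6954.
All moduli strictly greater than 1? No.
Verdict: Not stationary.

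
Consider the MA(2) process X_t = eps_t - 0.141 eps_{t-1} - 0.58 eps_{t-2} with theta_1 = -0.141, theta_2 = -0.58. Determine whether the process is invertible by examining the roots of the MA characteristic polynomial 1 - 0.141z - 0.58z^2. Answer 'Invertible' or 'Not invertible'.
\text{Invertible}

The MA(q) characteristic polynomial is P(z) = 1 - 0.141z - 0.58z^2.
Invertibility requires all roots to lie outside the unit circle, i.e. |z| > 1 for every root.
Set 1 + (-0.141) z + (-0.58) z^2 = 0, i.e. a z^2 + b z + c = 0 with a = -0.58, b = -0.141, c = 1.
Discriminant D = b^2 - 4ac = (-0.141)^2 - 4*(-0.58)*1 = 0.019881 - (-2.32) = 2.339881.
D >= 0, so the roots are real: z = (-b +/- sqrt(D)) / (2a) = (0.141 +/- 1.529667) / (-1.16).
  z_1 = (0.141 + 1.529667) / (-1.16) = -1.4402,   |z_1| = 1.4402.
  z_2 = (0.141 - 1.529667) / (-1.16) = 1.1971,   |z_2| = 1.1971.
Moduli of all roots: 1.4402, 1.1971.
All moduli strictly greater than 1? Yes.
Verdict: Invertible.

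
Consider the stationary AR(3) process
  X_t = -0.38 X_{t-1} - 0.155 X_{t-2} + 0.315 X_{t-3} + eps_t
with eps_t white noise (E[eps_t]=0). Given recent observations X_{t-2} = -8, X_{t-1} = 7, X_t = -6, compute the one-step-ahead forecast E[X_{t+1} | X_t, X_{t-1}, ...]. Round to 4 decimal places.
E[X_{t+1} \mid \mathcal F_t] = -1.3250

For an AR(p) model X_t = c + sum_i phi_i X_{t-i} + eps_t, the
one-step-ahead conditional mean is
  E[X_{t+1} | X_t, ...] = c + sum_i phi_i X_{t+1-i}.
Substitute known values:
  E[X_{t+1} | ...] = (-0.38) * (-6) + (-0.155) * (7) + (0.315) * (-8)
                   = -1.3250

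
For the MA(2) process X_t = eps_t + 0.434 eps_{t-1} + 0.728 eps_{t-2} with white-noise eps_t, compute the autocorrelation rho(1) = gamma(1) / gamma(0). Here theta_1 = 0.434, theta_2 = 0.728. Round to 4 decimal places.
\rho(1) = 0.4364

For an MA(q) process with theta_0 = 1, the autocovariance is
  gamma(k) = sigma^2 * sum_{i=0..q-k} theta_i * theta_{i+k},
and rho(k) = gamma(k) / gamma(0). Sigma^2 cancels.
  numerator   = (1)*(0.434) + (0.434)*(0.728) = 0.749952.
  denominator = (1)^2 + (0.434)^2 + (0.728)^2 = 1.71834.
  rho(1) = 0.749952 / 1.71834 = 0.4364.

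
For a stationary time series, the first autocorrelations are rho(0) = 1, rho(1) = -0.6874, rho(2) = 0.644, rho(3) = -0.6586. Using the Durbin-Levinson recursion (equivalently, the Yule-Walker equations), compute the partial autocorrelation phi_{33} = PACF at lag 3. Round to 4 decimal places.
\phi_{33} = -0.2891

The PACF at lag k is phi_{kk}, the last component of the solution
to the Yule-Walker system G_k phi = r_k where
  (G_k)_{ij} = rho(|i - j|), (r_k)_i = rho(i), i,j = 1..k.
Equivalently, Durbin-Levinson gives phi_{kk} iteratively:
  phi_{11} = rho(1)
  phi_{kk} = [rho(k) - sum_{j=1..k-1} phi_{k-1,j} rho(k-j)]
            / [1 - sum_{j=1..k-1} phi_{k-1,j} rho(j)],
  phi_{k,j} = phi_{k-1,j} - phi_{kk} phi_{k-1,k-j},  j = 1..k-1.
Step k = 1:
  phi_11 = rho(1) = -0.6874.
Step k = 2:
  phi_22 = [rho(2) - phi_11 rho(1)] / [1 - phi_11 rho(1)] = [0.644 - (-0.6874)(-0.6874)] / [1 - (-0.6874)(-0.6874)]
         = 0.17148124 / 0.52748124 = 0.325094.
  Update: phi_21 = phi_11 - phi_22 phi_11 = -0.6874 - (0.325094)(-0.6874) = -0.46393.
Step k = 3:
  phi_33 = [rho(3) - phi_21 rho(2) - phi_22 rho(1)] / [1 - phi_21 rho(1) - phi_22 rho(2)]
    numerator   = -0.6586 - (-0.46393)(0.644) - (0.325094)(-0.6874) = -0.1363591
    denominator = 1 - (-0.46393)(-0.6874) - (0.325094)(0.644) = 0.47173364
  phi_33 = -0.1363591 / 0.47173364 = -0.2891.
Therefore phi_{33} = -0.2891.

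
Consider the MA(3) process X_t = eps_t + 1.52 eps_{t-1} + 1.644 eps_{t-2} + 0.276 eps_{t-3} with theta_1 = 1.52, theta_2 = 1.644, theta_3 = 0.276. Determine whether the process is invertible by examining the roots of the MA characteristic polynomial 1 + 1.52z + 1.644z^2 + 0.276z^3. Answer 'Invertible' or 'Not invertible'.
\text{Not invertible}

The MA(q) characteristic polynomial is P(z) = 1 + 1.52z + 1.644z^2 + 0.276z^3.
Invertibility requires all roots to lie outside the unit circle, i.e. |z| > 1 for every root.
Degree 3: look for a simple real root z0 first, then factor out (1 - z/z0) and solve the remaining quadratic.
Testing z0 = -5: P(-5) = 1 + (1.52)(-5) + (1.644)(-5)^2 + (0.276)(-5)^3
  = 1 + (-7.6) + (41.1) + (-34.5) = 0.  So z_0 = -5 is a root, |z_0| = 5.
Divide out the factor (1 + 0.2 z) = (1 - z/z0) (since 1/z0 = -0.2):
  P(z) = (1 + 0.2 z)(1 + (1.32) z + (1.38) z^2)
  [check: z-coef 1.32 - (-0.2) = 1.52; z^2-coef 1.38 - (-0.2)(1.32) = 1.644; z^3-coef -(-0.2)(1.38) = 0.276.]
Remaining roots from the quadratic factor 1 + (1.32) z + (1.38) z^2:
  Set 1 + (1.32) z + (1.38) z^2 = 0, i.e. a z^2 + b z + c = 0 with a = 1.38, b = 1.32, c = 1.
  Discriminant D = b^2 - 4ac = (1.32)^2 - 4*(1.38)*1 = 1.7424 - (5.52) = -3.7776.
  D < 0, so the roots are the complex-conjugate pair z = (-b +/- i sqrt(-D)) / (2a) = -0.4783 +/- 0.7042i.
  For a conjugate pair |z|^2 = z * conj(z) = (product of roots) = c/a = 1/(1.38) = 0.724638, so |z| = sqrt(0.724638) = 0.8513 for both roots.
Moduli of all roots: 5.0000, 0.8513, 0.8513.
All moduli strictly greater than 1? No.
Verdict: Not invertible.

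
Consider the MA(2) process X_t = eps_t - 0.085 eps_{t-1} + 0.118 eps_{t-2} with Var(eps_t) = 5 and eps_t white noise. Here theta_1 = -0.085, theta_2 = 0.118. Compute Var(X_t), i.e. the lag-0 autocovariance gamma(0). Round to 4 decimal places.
\gamma(0) = 5.1057

For an MA(q) process X_t = eps_t + sum_i theta_i eps_{t-i} with
Var(eps_t) = sigma^2, the variance is
  gamma(0) = sigma^2 * (1 + sum_i theta_i^2).
  sum_i theta_i^2 = (-0.085)^2 + (0.118)^2 = 0.007225 + 0.013924 = 0.021149.
  gamma(0) = 5 * (1 + 0.021149) = 5 * 1.021149 = 5.105745, which rounds to 5.1057.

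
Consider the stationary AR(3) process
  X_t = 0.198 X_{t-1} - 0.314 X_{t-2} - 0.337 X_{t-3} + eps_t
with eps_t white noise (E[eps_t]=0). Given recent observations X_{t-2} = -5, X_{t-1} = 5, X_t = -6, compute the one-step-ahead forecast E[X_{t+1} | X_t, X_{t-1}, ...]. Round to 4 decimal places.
E[X_{t+1} \mid \mathcal F_t] = -1.0730

For an AR(p) model X_t = c + sum_i phi_i X_{t-i} + eps_t, the
one-step-ahead conditional mean is
  E[X_{t+1} | X_t, ...] = c + sum_i phi_i X_{t+1-i}.
Substitute known values:
  E[X_{t+1} | ...] = (0.198) * (-6) + (-0.314) * (5) + (-0.337) * (-5)
                   = -1.0730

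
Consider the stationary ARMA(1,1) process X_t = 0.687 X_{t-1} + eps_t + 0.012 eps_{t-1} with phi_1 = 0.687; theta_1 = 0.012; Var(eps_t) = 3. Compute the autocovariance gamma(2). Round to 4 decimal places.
\gamma(2) = 2.7508

Multiply the model equation by X_{t-k} and take expectations. With theta_0 = psi_0 = 1 and psi_j the MA(infinity) weights, this gives
  gamma(k) - sum_i phi_i gamma(k-i) = c_k,
  c_k = sigma^2 * sum_{j=k..q} theta_j psi_{j-k}   (c_k = 0 for k > q),
using gamma(-m) = gamma(m).
psi-weights needed (psi_j = theta_j + sum_i phi_i psi_{j-i}):
  psi_1 = theta_1 + phi_1 = 0.012 + (0.687) = 0.699
Right-hand sides:
  c_0 = sigma^2 (1 + theta_1 psi_1) = 3 * (1 + (0.012)(0.699)) = 3 * 1.008388 = 3.025164
  c_1 = sigma^2 theta_1 = 3 * (0.012) = 0.036
  c_2 = 0
Equations for k = 0 and k = 1 (AR order 1):
  gamma(0) = phi_1 gamma(1) + c_0
  gamma(1) = phi_1 gamma(0) + c_1
Substituting the second into the first: gamma(0) (1 - phi_1^2) = c_0 + phi_1 c_1, so
  gamma(0) = (c_0 + phi_1 c_1) / (1 - phi_1^2) = (3.025164 + (0.687)(0.036)) / (1 - (0.687)^2) = 3.049896 / 0.528031 = 5.775979.
  gamma(1) = phi_1 gamma(0) + c_1 = (0.687)(5.775979) + (0.036) = 4.004098.
For k = 2 (> q): gamma(2) = phi_1 gamma(1) = (0.687)(4.004098) = 2.750815.
Therefore gamma(2) = 2.7508 (to 4 decimal places).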